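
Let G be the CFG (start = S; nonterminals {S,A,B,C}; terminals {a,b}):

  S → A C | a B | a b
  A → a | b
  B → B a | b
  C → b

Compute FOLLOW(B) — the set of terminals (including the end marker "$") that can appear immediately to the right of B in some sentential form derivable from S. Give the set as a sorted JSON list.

FIRST iteration:
[1]
  A via A→a: +{a}
  A via A→b: +{b}
  B via B→b: +{b}
  C via C→b: +{b}
  S via S→A C: +{a,b}
  FIRST[S]={a,b}  FIRST[A]={a,b}  FIRST[B]={b}  FIRST[C]={b}
[2] (stable)
  FIRST[S]={a,b}  FIRST[A]={a,b}  FIRST[B]={b}  FIRST[C]={b}

FOLLOW sets:
FOLLOW(S) := {$}
iter 1:
  B→B a: FOLLOW(B) ⊇ FIRST(a) = {a}; new: +{a}
  S→A C: FOLLOW(A) ⊇ FIRST(C) = {b}; new: +{b}
  S→A C: FOLLOW(C) ⊇ FOLLOW(S) ⊇ {$}; new: +{$}
  S→a B: FOLLOW(B) ⊇ FOLLOW(S) ⊇ {$}; new: +{$}
  FOLLOW[S]={$}  FOLLOW[A]={b}  FOLLOW[B]={$,a}  FOLLOW[C]={$}
iter 2: — fixpoint
  FOLLOW[S]={$}  FOLLOW[A]={b}  FOLLOW[B]={$,a}  FOLLOW[C]={$}

FOLLOW(B) = ["$", "a"]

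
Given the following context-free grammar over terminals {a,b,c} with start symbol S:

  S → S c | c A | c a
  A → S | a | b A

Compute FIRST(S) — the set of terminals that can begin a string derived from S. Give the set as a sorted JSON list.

Compute FIRST by fixpoint:
round 1:
  A via A→a: +{a}
  A via A→b A: +{b}
  S via S→c A: +{c}
  FIRST(S)={c}  FIRST(A)={a,b}
round 2:
  A via A→S: +{c}
  FIRST(S)={c}  FIRST(A)={a,b,c}
round 3: (stable)
  FIRST(S)={c}  FIRST(A)={a,b,c}

FIRST(S) = ["c"]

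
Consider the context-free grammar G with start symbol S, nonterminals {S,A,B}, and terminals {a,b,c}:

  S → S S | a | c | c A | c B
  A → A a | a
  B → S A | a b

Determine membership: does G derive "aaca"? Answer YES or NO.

Convert to CNF:
  S -> S S | T2 A | T2 B | a | c
  A -> A T0 | a
  B -> S A | T0 T1
  T0 -> a
  T1 -> b
  T2 -> c

CYK fill:
  cell(0,0) a: {A,S,T0}  orig:{A,S}
  cell(1,1) a: {A,S,T0}  orig:{A,S}
  cell(2,2) c: {S,T2}  orig:{S}
  cell(3,3) a: {A,S,T0}  orig:{A,S}
  cell(0,1) aa: {A,B,S}
  cell(1,2) ac: {S}
  cell(2,3) ca: {B,S}
  cell(0,2) aac: {S}
  cell(1,3) aca: {B,S}
  cell(0,3) aaca: {B,S}

S ∈ T[0,3] ⇒ YES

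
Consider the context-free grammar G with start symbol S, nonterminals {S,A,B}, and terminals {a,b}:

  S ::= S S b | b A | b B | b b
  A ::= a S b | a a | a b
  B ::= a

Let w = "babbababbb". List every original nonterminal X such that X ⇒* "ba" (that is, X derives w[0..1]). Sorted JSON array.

Convert to CNF:
  S -> S X3 | T1 A | T1 B | T1 T1
  A -> T0 T0 | T0 T1 | T0 X2
  B -> a
  T0 -> a
  T1 -> b
  X2 -> S T1
  X3 -> S T1

CYK fill (cells [i..j] with 0 ≤ i ≤ j ≤ 1 only):
  T[0,0] 'b' = {T1}  orig:{}
  T[1,1] 'a' = {B,T0}  orig:{B}
  T[0,1] 'ba' = {S}

Original NTs in T[0,1] deriving "ba": ["S"]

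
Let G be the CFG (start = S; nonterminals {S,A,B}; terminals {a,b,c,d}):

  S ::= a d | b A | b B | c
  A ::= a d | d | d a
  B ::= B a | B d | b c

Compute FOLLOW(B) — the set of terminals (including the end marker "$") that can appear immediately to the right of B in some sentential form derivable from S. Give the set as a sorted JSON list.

FIRST iteration:
round 1:
  A via A→a d: +{a}
  A via A→d: +{d}
  B via B→b c: +{b}
  S via S→a d: +{a}
  S via S→b A: +{b}
  S via S→c: +{c}
  S: {a,b,c}  A: {a,d}  B: {b}
round 2: (stable)
  S: {a,b,c}  A: {a,d}  B: {b}

Compute FOLLOW by fixpoint:
FOLLOW(S) := {$}
round 1:
  B→B a: FOLLOW(B) ⊇ FIRST(a) = {a}; new: +{a}
  B→B d: FOLLOW(B) ⊇ FIRST(d) = {d}; new: +{d}
  S→b A: FOLLOW(A) ⊇ FOLLOW(S) ⊇ {$}; new: +{$}
  S→b B: FOLLOW(B) ⊇ FOLLOW(S) ⊇ {$}; new: +{$}
  FOLLOW(S)={$}  FOLLOW(A)={$}  FOLLOW(B)={$,a,d}
round 2: (stable)
  FOLLOW(S)={$}  FOLLOW(A)={$}  FOLLOW(B)={$,a,d}

FOLLOW(B) = ["$", "a", "d"]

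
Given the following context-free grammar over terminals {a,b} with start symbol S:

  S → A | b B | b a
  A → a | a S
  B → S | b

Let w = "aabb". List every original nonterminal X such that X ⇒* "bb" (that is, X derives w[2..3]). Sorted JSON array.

CNF form of G:
  S -> T0 S | T1 B | T1 T0 | a
  A -> T0 S | a
  B -> T0 S | T1 B | T1 T0 | a | b
  T0 -> a
  T1 -> b

CYK table (by increasing span) — only the sub-triangle for w[2..3]:
  cell(2,2) b: {B,T1}  orig:{B}
  cell(3,3) b: {B,T1}  orig:{B}
  cell(2,3) bb: {B,S}

Original NTs in T[2,3] deriving "bb": ["B", "S"]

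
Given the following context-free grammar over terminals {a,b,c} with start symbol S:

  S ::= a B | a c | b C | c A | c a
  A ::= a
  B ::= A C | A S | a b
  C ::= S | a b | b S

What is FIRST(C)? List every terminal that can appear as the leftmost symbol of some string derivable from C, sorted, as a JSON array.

Compute FIRST by fixpoint:
iter 1:
  A via A→a: +{a}
  B via B→A C: +{a}
  C via C→a b: +{a}
  C via C→b S: +{b}
  S via S→a B: +{a}
  S via S→b C: +{b}
  S via S→c A: +{c}
  FIRST[S]={a,b,c}  FIRST[A]={a}  FIRST[B]={a}  FIRST[C]={a,b}
iter 2:
  C via C→S: +{c}
  FIRST[S]={a,b,c}  FIRST[A]={a}  FIRST[B]={a}  FIRST[C]={a,b,c}
iter 3: done
  FIRST[S]={a,b,c}  FIRST[A]={a}  FIRST[B]={a}  FIRST[C]={a,b,c}

FIRST(C) = ["a", "b", "c"]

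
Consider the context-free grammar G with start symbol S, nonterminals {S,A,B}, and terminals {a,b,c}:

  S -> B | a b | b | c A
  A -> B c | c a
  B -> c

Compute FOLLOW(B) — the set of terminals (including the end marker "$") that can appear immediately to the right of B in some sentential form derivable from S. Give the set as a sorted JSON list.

FIRST sets, iterate to fixpoint:
[1]
  A via A→c a: +{c}
  B via B→c: +{c}
  S via S→B: +{c}
  S via S→a b: +{a}
  S via S→b: +{b}
  FIRST[S]={a,b,c}  FIRST[A]={c}  FIRST[B]={c}
[2] done
  FIRST[S]={a,b,c}  FIRST[A]={c}  FIRST[B]={c}

FOLLOW sets:
FOLLOW(S) := {$}
round 1:
  A→B c: FOLLOW(B) ⊇ FIRST(c) = {c}; new: +{c}
  S→B: FOLLOW(B) ⊇ FOLLOW(S) ⊇ {$}; new: +{$}
  S→c A: FOLLOW(A) ⊇ FOLLOW(S) ⊇ {$}; new: +{$}
  FOLLOW(S)={$}  FOLLOW(A)={$}  FOLLOW(B)={$,c}
round 2: (stable)
  FOLLOW(S)={$}  FOLLOW(A)={$}  FOLLOW(B)={$,c}

FOLLOW(B) = ["$", "c"]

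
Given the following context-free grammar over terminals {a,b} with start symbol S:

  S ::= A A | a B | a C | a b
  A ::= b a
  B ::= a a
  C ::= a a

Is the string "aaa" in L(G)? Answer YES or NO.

CNF form of G:
  S -> A A | T1 B | T1 C | T1 T0
  A -> T0 T1
  B -> T1 T1
  C -> T1 T1
  T0 -> b
  T1 -> a

CYK table (by increasing span):
  cell(0,0) a: {T1}  orig:{}
  cell(1,1) a: {T1}  orig:{}
  cell(2,2) a: {T1}  orig:{}
  cell(0,1) aa: {B,C}
  cell(1,2) aa: {B,C}
  cell(0,2) aaa: {S}

S ∈ T[0,2] ⇒ YES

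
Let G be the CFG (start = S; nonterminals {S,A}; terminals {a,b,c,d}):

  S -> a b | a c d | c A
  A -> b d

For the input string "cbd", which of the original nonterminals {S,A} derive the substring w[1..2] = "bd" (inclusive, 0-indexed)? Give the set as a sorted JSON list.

Convert to CNF:
  S -> T2 T0 | T2 X4 | T3 A
  A -> T0 T1
  T0 -> b
  T1 -> d
  T2 -> a
  T3 -> c
  X4 -> T3 T1

Fill CYK table bottom-up (cells [i..j] with 1 ≤ i ≤ j ≤ 2 only):
  cell(1,1) b: {T0}  orig:{}
  cell(2,2) d: {T1}  orig:{}
  cell(1,2) bd: {A}

Original NTs in T[1,2] deriving "bd": ["A"]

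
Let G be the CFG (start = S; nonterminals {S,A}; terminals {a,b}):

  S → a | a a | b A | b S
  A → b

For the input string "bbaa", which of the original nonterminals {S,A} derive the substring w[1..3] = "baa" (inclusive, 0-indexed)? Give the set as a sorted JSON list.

Convert to CNF:
  S -> T0 T0 | T1 A | T1 S | a
  A -> b
  T0 -> a
  T1 -> b

CYK fill, restricted to cells inside w[1..3]:
  T[1,1] 'b' = {A,T1}  orig:{A}
  T[2,2] 'a' = {S,T0}  orig:{S}
  T[3,3] 'a' = {S,T0}  orig:{S}
  T[1,2] 'ba' = {S}
  T[2,3] 'aa' = {S}
  T[1,3] 'baa' = {S}

Original NTs in T[1,3] deriving "baa": ["S"]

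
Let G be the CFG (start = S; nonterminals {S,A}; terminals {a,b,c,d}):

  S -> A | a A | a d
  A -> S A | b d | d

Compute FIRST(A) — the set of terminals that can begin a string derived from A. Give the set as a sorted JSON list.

FIRST iteration:
round 1:
  A via A→b d: +{b}
  A via A→d: +{d}
  S via S→A: +{b,d}
  S via S→a A: +{a}
  S: {a,b,d}  A: {b,d}
round 2:
  A via A→S A: +{a}
  S: {a,b,d}  A: {a,b,d}
round 3: — fixpoint
  S: {a,b,d}  A: {a,b,d}

FIRST(A) = ["a", "b", "d"]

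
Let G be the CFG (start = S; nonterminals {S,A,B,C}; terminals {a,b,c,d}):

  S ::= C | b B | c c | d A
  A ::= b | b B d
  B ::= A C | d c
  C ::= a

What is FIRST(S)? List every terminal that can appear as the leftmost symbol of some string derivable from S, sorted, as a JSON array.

FIRST sets, iterate to fixpoint:
round 1:
  A via A→b: +{b}
  B via B→A C: +{b}
  B via B→d c: +{d}
  C via C→a: +{a}
  S via S→C: +{a}
  S via S→b B: +{b}
  S via S→c c: +{c}
  S via S→d A: +{d}
  FIRST(S)={a,b,c,d}  FIRST(A)={b}  FIRST(B)={b,d}  FIRST(C)={a}
round 2: (stable)
  FIRST(S)={a,b,c,d}  FIRST(A)={b}  FIRST(B)={b,d}  FIRST(C)={a}

FIRST(S) = ["a", "b", "c", "d"]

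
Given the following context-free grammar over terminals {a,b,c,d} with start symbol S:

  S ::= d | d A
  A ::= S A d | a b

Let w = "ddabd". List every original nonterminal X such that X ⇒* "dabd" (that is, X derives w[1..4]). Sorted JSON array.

CNF form of G:
  S -> T0 A | d
  A -> S X3 | T1 T2
  T0 -> d
  T1 -> a
  T2 -> b
  X3 -> A T0

Fill CYK table bottom-up, restricted to cells inside w[1..4]:
  T[1,1] 'd' = {S,T0}  orig:{S}
  T[2,2] 'a' = {T1}  orig:{}
  T[3,3] 'b' = {T2}  orig:{}
  T[4,4] 'd' = {S,T0}  orig:{S}
  T[1,2] 'da' = ∅
  T[2,3] 'ab' = {A}
  T[3,4] 'bd' = ∅
  T[1,3] 'dab' = {S}
  T[2,4] 'abd' = {X3}  orig:{}
  T[1,4] 'dabd' = {A}

Original NTs in T[1,4] deriving "dabd": ["A"]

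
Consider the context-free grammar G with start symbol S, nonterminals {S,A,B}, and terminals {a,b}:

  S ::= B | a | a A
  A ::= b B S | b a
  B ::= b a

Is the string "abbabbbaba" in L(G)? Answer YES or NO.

CNF form of G:
  S -> T0 T1 | T1 A | a
  A -> T0 T1 | T0 X2
  B -> T0 T1
  T0 -> b
  T1 -> a
  X2 -> B S

CYK table (by increasing span):
  T[0,0] 'a' = {S,T1}  orig:{S}
  T[1,1] 'b' = {T0}  orig:{}
  T[2,2] 'b' = {T0}  orig:{}
  T[3,3] 'a' = {S,T1}  orig:{S}
  T[4,4] 'b' = {T0}  orig:{}
  T[5,5] 'b' = {T0}  orig:{}
  T[6,6] 'b' = {T0}  orig:{}
  T[7,7] 'a' = {S,T1}  orig:{S}
  T[8,8] 'b' = {T0}  orig:{}
  T[9,9] 'a' = {S,T1}  orig:{S}
  T[0,1] 'ab' = ∅
  T[1,2] 'bb' = ∅
  T[2,3] 'ba' = {A,B,S}
  T[3,4] 'ab' = ∅
  T[4,5] 'bb' = ∅
  T[5,6] 'bb' = ∅
  T[6,7] 'ba' = {A,B,S}
  T[7,8] 'ab' = ∅
  T[8,9] 'ba' = {A,B,S}
  T[0,2] 'abb' = ∅
  T[1,3] 'bba' = ∅
  T[2,4] 'bab' = ∅
  T[3,5] 'abb' = ∅
  T[4,6] 'bbb' = ∅
  T[5,7] 'bba' = ∅
  T[6,8] 'bab' = ∅
  T[7,9] 'aba' = {S}
  T[0,3] 'abba' = ∅
  T[1,4] 'bbab' = ∅
  T[2,5] 'babb' = ∅
  T[3,6] 'abbb' = ∅
  T[4,7] 'bbba' = ∅
  T[5,8] 'bbab' = ∅
  T[6,9] 'baba' = {X2}  orig:{}
  T[0,4] 'abbab' = ∅
  T[1,5] 'bbabb' = ∅
  T[2,6] 'babbb' = ∅
  T[3,7] 'abbba' = ∅
  T[4,8] 'bbbab' = ∅
  T[5,9] 'bbaba' = {A}
  T[0,5] 'abbabb' = ∅
  T[1,6] 'bbabbb' = ∅
  T[2,7] 'babbba' = ∅
  T[3,8] 'abbbab' = ∅
  T[4,9] 'bbbaba' = ∅
  T[0,6] 'abbabbb' = ∅
  T[1,7] 'bbabbba' = ∅
  T[2,8] 'babbbab' = ∅
  T[3,9] 'abbbaba' = ∅
  T[0,7] 'abbabbba' = ∅
  T[1,8] 'bbabbbab' = ∅
  T[2,9] 'babbbaba' = ∅
  T[0,8] 'abbabbbab' = ∅
  T[1,9] 'bbabbbaba' = ∅
  T[0,9] 'abbabbbaba' = ∅

S ∉ T[0,9] ⇒ NO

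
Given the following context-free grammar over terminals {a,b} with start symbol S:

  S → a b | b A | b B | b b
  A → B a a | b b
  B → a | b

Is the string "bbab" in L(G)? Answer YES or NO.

Convert to CNF:
  S -> T0 T1 | T1 A | T1 B | T1 T1
  A -> B X2 | T1 T1
  B -> a | b
  T0 -> a
  T1 -> b
  X2 -> T0 T0

Fill CYK table bottom-up:
  T[0,0] 'b' = {B,T1}  orig:{B}
  T[1,1] 'b' = {B,T1}  orig:{B}
  T[2,2] 'a' = {B,T0}  orig:{B}
  T[3,3] 'b' = {B,T1}  orig:{B}
  T[0,1] 'bb' = {A,S}
  T[1,2] 'ba' = {S}
  T[2,3] 'ab' = {S}
  T[0,2] 'bba' = ∅
  T[1,3] 'bab' = ∅
  T[0,3] 'bbab' = ∅

S ∉ T[0,3] ⇒ NO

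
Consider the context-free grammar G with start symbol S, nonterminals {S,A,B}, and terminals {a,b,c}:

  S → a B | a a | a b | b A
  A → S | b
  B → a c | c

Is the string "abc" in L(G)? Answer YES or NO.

Convert to CNF:
  S -> T0 B | T0 T0 | T0 T1 | T1 A
  A -> T0 B | T0 T0 | T0 T1 | T1 A | b
  B -> T0 T2 | c
  T0 -> a
  T1 -> b
  T2 -> c

CYK table (by increasing span):
  cell(0,0) a: {T0}  orig:{}
  cell(1,1) b: {A,T1}  orig:{A}
  cell(2,2) c: {B,T2}  orig:{B}
  cell(0,1) ab: {A,S}
  cell(1,2) bc: ∅
  cell(0,2) abc: ∅

S ∉ T[0,2] ⇒ NO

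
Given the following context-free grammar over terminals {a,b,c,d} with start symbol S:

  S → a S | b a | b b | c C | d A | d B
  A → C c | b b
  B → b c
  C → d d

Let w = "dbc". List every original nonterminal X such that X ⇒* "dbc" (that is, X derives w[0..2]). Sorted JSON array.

CNF form of G:
  S -> T0 C | T1 T1 | T1 T3 | T2 A | T2 B | T3 S
  A -> C T0 | T1 T1
  B -> T1 T0
  C -> T2 T2
  T0 -> c
  T1 -> b
  T2 -> d
  T3 -> a

Fill CYK table bottom-up, restricted to cells inside w[0..2]:
  [0..0]={T2}  "d"  orig:{}
  [1..1]={T1}  "b"  orig:{}
  [2..2]={T0}  "c"  orig:{}
  [0..1]=∅  "db"
  [1..2]={B}  "bc"
  [0..2]={S}  "dbc"

Original NTs in T[0,2] deriving "dbc": ["S"]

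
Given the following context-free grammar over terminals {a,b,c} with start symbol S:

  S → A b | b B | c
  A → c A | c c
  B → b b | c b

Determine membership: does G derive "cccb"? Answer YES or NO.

Convert to CNF:
  S -> A T1 | T1 B | c
  A -> T0 A | T0 T0
  B -> T0 T1 | T1 T1
  T0 -> c
  T1 -> b

CYK table (by increasing span):
  [0..0]={S,T0}  "c"  orig:{S}
  [1..1]={S,T0}  "c"  orig:{S}
  [2..2]={S,T0}  "c"  orig:{S}
  [3..3]={T1}  "b"  orig:{}
  [0..1]={A}  "cc"
  [1..2]={A}  "cc"
  [2..3]={B}  "cb"
  [0..2]={A}  "ccc"
  [1..3]={S}  "ccb"
  [0..3]={S}  "cccb"

S ∈ T[0,3] ⇒ YES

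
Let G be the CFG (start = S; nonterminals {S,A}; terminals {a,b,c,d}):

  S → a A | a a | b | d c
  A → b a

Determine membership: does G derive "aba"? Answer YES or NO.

CNF form of G:
  S -> T1 A | T1 T1 | T2 T3 | b
  A -> T0 T1
  T0 -> b
  T1 -> a
  T2 -> d
  T3 -> c

CYK fill:
  [0..0]={T1}  "a"  orig:{}
  [1..1]={S,T0}  "b"  orig:{S}
  [2..2]={T1}  "a"  orig:{}
  [0..1]=∅  "ab"
  [1..2]={A}  "ba"
  [0..2]={S}  "aba"

S ∈ T[0,2] ⇒ YES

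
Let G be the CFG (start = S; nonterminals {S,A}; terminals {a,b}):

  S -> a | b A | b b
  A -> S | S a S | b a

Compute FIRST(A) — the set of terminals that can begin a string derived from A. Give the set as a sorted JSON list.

Compute FIRST by fixpoint:
round 1:
  A via A→b a: +{b}
  S via S→a: +{a}
  S via S→b A: +{b}
  S: {a,b}  A: {b}
round 2:
  A via A→S: +{a}
  S: {a,b}  A: {a,b}
round 3: done
  S: {a,b}  A: {a,b}

FIRST(A) = ["a", "b"]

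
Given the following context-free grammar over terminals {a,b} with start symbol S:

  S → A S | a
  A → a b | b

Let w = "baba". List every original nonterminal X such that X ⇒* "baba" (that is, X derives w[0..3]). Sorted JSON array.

CNF form of G:
  S -> A S | a
  A -> T0 T1 | b
  T0 -> a
  T1 -> b

CYK fill, restricted to cells inside w[0..3]:
  T[0,0] 'b' = {A,T1}  orig:{A}
  T[1,1] 'a' = {S,T0}  orig:{S}
  T[2,2] 'b' = {A,T1}  orig:{A}
  T[3,3] 'a' = {S,T0}  orig:{S}
  T[0,1] 'ba' = {S}
  T[1,2] 'ab' = {A}
  T[2,3] 'ba' = {S}
  T[0,2] 'bab' = ∅
  T[1,3] 'aba' = {S}
  T[0,3] 'baba' = {S}

Original NTs in T[0,3] deriving "baba": ["S"]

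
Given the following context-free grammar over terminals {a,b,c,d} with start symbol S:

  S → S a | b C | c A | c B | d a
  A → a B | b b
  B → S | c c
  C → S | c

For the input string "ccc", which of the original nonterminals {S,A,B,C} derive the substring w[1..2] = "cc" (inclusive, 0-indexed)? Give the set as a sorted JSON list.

CNF form of G:
  S -> S T0 | T1 C | T2 A | T2 B | T3 T0
  A -> T0 B | T1 T1
  B -> S T0 | T1 C | T2 A | T2 B | T2 T2 | T3 T0
  C -> S T0 | T1 C | T2 A | T2 B | T3 T0 | c
  T0 -> a
  T1 -> b
  T2 -> c
  T3 -> d

CYK table (by increasing span) — only the sub-triangle for w[1..2]:
  T[1,1] 'c' = {C,T2}  orig:{C}
  T[2,2] 'c' = {C,T2}  orig:{C}
  T[1,2] 'cc' = {B}

Original NTs in T[1,2] deriving "cc": ["B"]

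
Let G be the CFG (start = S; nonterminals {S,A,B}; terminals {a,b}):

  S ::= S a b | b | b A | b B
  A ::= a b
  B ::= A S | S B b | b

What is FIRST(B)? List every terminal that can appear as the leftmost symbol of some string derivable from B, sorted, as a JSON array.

FIRST iteration:
iter 1:
  A via A→a b: +{a}
  B via B→A S: +{a}
  B via B→b: +{b}
  S via S→b: +{b}
  S: {b}  A: {a}  B: {a,b}
iter 2: (stable)
  S: {b}  A: {a}  B: {a,b}

FIRST(B) = ["a", "b"]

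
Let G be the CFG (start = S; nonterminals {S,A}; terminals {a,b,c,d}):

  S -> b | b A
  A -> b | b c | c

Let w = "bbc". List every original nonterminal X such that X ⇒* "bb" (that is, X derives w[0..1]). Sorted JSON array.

Convert to CNF:
  S -> T0 A | b
  A -> T0 T1 | b | c
  T0 -> b
  T1 -> c

CYK fill, restricted to cells inside w[0..1]:
  [0..0]={A,S,T0}  "b"  orig:{A,S}
  [1..1]={A,S,T0}  "b"  orig:{A,S}
  [0..1]={S}  "bb"

Original NTs in T[0,1] deriving "bb": ["S"]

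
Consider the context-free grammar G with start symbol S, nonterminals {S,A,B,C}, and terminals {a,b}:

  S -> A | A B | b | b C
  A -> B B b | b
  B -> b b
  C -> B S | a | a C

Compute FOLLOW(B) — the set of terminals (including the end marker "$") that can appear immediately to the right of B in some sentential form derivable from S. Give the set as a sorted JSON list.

FIRST sets, iterate to fixpoint:
round 1:
  A via A→b: +{b}
  B via B→b b: +{b}
  C via C→B S: +{b}
  C via C→a: +{a}
  S via S→A: +{b}
  S: {b}  A: {b}  B: {b}  C: {a,b}
round 2: (no change)
  S: {b}  A: {b}  B: {b}  C: {a,b}

FOLLOW sets:
seed FOLLOW(S) with $
pass 1:
  A→B B b: FOLLOW(B) ⊇ FIRST(B) = {b}; new: +{b}
  S→A: FOLLOW(A) ⊇ FOLLOW(S) ⊇ {$}; new: +{$}
  S→A B: FOLLOW(A) ⊇ FIRST(B) = {b}; new: +{b}
  S→A B: FOLLOW(B) ⊇ FOLLOW(S) ⊇ {$}; new: +{$}
  S→b C: FOLLOW(C) ⊇ FOLLOW(S) ⊇ {$}; new: +{$}
  S: {$}  A: {$,b}  B: {$,b}  C: {$}
pass 2: — fixpoint
  S: {$}  A: {$,b}  B: {$,b}  C: {$}

FOLLOW(B) = ["$", "b"]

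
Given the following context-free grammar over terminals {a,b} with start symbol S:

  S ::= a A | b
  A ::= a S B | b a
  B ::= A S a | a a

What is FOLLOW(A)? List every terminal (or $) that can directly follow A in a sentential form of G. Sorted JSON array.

FIRST iteration:
[1]
  A via A→a S B: +{a}
  A via A→b a: +{b}
  B via B→A S a: +{a,b}
  S via S→a A: +{a}
  S via S→b: +{b}
  S: {a,b}  A: {a,b}  B: {a,b}
[2] — fixpoint
  S: {a,b}  A: {a,b}  B: {a,b}

FOLLOW iteration:
seed FOLLOW(S) with $
iter 1:
  A→a S B: FOLLOW(S) ⊇ FIRST(B) = {a,b}; new: +{a,b}
  B→A S a: FOLLOW(A) ⊇ FIRST(S) = {a,b}; new: +{a,b}
  S→a A: FOLLOW(A) ⊇ FOLLOW(S) ⊇ {$,a,b}; new: +{$}
  S: {$,a,b}  A: {$,a,b}  B: {}
iter 2:
  A→a S B: FOLLOW(B) ⊇ FOLLOW(A) ⊇ {$,a,b}; new: +{$,a,b}
  S: {$,a,b}  A: {$,a,b}  B: {$,a,b}
iter 3: (no change)
  S: {$,a,b}  A: {$,a,b}  B: {$,a,b}

FOLLOW(A) = ["$", "a", "b"]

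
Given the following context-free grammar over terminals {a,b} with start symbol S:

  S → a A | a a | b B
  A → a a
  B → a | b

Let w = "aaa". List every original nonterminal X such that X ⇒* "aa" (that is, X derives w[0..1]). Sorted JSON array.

CNF form of G:
  S -> T0 A | T0 T0 | T1 B
  A -> T0 T0
  B -> a | b
  T0 -> a
  T1 -> b

CYK fill (cells [i..j] with 0 ≤ i ≤ j ≤ 1 only):
  cell(0,0) a: {B,T0}  orig:{B}
  cell(1,1) a: {B,T0}  orig:{B}
  cell(0,1) aa: {A,S}

Original NTs in T[0,1] deriving "aa": ["A", "S"]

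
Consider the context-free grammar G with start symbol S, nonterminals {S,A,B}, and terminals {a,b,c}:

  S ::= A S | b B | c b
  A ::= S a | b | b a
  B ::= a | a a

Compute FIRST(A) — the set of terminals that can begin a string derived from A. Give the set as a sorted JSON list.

FIRST sets, iterate to fixpoint:
[1]
  A via A→b: +{b}
  B via B→a: +{a}
  S via S→A S: +{b}
  S via S→c b: +{c}
  S: {b,c}  A: {b}  B: {a}
[2]
  A via A→S a: +{c}
  S: {b,c}  A: {b,c}  B: {a}
[3] (no change)
  S: {b,c}  A: {b,c}  B: {a}

FIRST(A) = ["b", "c"]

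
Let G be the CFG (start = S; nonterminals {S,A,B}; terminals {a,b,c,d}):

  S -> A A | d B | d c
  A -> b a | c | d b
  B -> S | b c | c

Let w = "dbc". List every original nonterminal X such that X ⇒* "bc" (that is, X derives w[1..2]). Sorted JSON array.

Convert to CNF:
  S -> A A | T2 B | T2 T3
  A -> T0 T1 | T2 T0 | c
  B -> A A | T0 T3 | T2 B | T2 T3 | c
  T0 -> b
  T1 -> a
  T2 -> d
  T3 -> c

CYK fill — only the sub-triangle for w[1..2]:
  [1..1]={T0}  "b"  orig:{}
  [2..2]={A,B,T3}  "c"  orig:{A,B}
  [1..2]={B}  "bc"

Original NTs in T[1,2] deriving "bc": ["B"]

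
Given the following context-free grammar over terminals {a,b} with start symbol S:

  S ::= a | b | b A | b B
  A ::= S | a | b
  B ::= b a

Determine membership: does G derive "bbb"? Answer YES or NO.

Convert to CNF:
  S -> T0 A | T0 B | a | b
  A -> T0 A | T0 B | a | b
  B -> T0 T1
  T0 -> b
  T1 -> a

CYK fill:
  [0..0]={A,S,T0}  "b"  orig:{A,S}
  [1..1]={A,S,T0}  "b"  orig:{A,S}
  [2..2]={A,S,T0}  "b"  orig:{A,S}
  [0..1]={A,S}  "bb"
  [1..2]={A,S}  "bb"
  [0..2]={A,S}  "bbb"

S ∈ T[0,2] ⇒ YES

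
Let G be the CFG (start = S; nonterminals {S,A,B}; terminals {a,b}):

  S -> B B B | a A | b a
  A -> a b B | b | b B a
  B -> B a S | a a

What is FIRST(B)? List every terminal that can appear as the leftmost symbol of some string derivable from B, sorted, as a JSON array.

FIRST sets, iterate to fixpoint:
pass 1:
  A via A→a b B: +{a}
  A via A→b: +{b}
  B via B→a a: +{a}
  S via S→B B B: +{a}
  S via S→b a: +{b}
  FIRST[S]={a,b}  FIRST[A]={a,b}  FIRST[B]={a}
pass 2: (no change)
  FIRST[S]={a,b}  FIRST[A]={a,b}  FIRST[B]={a}

FIRST(B) = ["a"]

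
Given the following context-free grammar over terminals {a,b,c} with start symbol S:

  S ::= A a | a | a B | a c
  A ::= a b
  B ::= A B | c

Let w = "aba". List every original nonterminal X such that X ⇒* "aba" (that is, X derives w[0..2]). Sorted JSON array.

Convert to CNF:
  S -> A T0 | T0 B | T0 T2 | a
  A -> T0 T1
  B -> A B | c
  T0 -> a
  T1 -> b
  T2 -> c

CYK fill — only the sub-triangle for w[0..2]:
  cell(0,0) a: {S,T0}  orig:{S}
  cell(1,1) b: {T1}  orig:{}
  cell(2,2) a: {S,T0}  orig:{S}
  cell(0,1) ab: {A}
  cell(1,2) ba: ∅
  cell(0,2) aba: {S}

Original NTs in T[0,2] deriving "aba": ["S"]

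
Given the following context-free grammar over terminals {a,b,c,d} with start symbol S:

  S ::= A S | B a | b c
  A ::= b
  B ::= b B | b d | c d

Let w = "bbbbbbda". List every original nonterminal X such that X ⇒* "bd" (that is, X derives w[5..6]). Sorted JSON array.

Convert to CNF:
  S -> A S | B T3 | T0 T2
  A -> b
  B -> T0 B | T0 T1 | T2 T1
  T0 -> b
  T1 -> d
  T2 -> c
  T3 -> a

CYK fill (cells [i..j] with 5 ≤ i ≤ j ≤ 6 only):
  cell(5,5) b: {A,T0}  orig:{A}
  cell(6,6) d: {T1}  orig:{}
  cell(5,6) bd: {B}

Original NTs in T[5,6] deriving "bd": ["B"]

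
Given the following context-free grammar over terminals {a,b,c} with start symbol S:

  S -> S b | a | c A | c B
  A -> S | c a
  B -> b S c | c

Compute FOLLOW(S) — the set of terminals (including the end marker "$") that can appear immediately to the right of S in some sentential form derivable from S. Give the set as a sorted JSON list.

Compute FIRST by fixpoint:
round 1:
  A via A→c a: +{c}
  B via B→b S c: +{b}
  B via B→c: +{c}
  S via S→a: +{a}
  S via S→c A: +{c}
  S: {a,c}  A: {c}  B: {b,c}
round 2:
  A via A→S: +{a}
  S: {a,c}  A: {a,c}  B: {b,c}
round 3: done
  S: {a,c}  A: {a,c}  B: {b,c}

FOLLOW iteration:
initialize: $ ∈ FOLLOW(S)
iter 1:
  B→b S c: FOLLOW(S) ⊇ FIRST(c) = {c}; new: +{c}
  S→S b: FOLLOW(S) ⊇ FIRST(b) = {b}; new: +{b}
  S→c A: FOLLOW(A) ⊇ FOLLOW(S) ⊇ {$,b,c}; new: +{$,b,c}
  S→c B: FOLLOW(B) ⊇ FOLLOW(S) ⊇ {$,b,c}; new: +{$,b,c}
  FOLLOW(S)={$,b,c}  FOLLOW(A)={$,b,c}  FOLLOW(B)={$,b,c}
iter 2: (no change)
  FOLLOW(S)={$,b,c}  FOLLOW(A)={$,b,c}  FOLLOW(B)={$,b,c}

FOLLOW(S) = ["$", "b", "c"]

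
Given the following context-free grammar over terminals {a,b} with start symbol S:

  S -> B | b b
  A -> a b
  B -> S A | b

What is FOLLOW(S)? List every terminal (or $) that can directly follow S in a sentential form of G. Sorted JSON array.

Compute FIRST by fixpoint:
iter 1:
  A via A→a b: +{a}
  B via B→b: +{b}
  S via S→B: +{b}
  S: {b}  A: {a}  B: {b}
iter 2: (stable)
  S: {b}  A: {a}  B: {b}

Compute FOLLOW by fixpoint:
seed FOLLOW(S) with $
[1]
  B→S A: FOLLOW(S) ⊇ FIRST(A) = {a}; new: +{a}
  S→B: FOLLOW(B) ⊇ FOLLOW(S) ⊇ {$,a}; new: +{$,a}
  FOLLOW(S)={$,a}  FOLLOW(A)={}  FOLLOW(B)={$,a}
[2]
  B→S A: FOLLOW(A) ⊇ FOLLOW(B) ⊇ {$,a}; new: +{$,a}
  FOLLOW(S)={$,a}  FOLLOW(A)={$,a}  FOLLOW(B)={$,a}
[3] (stable)
  FOLLOW(S)={$,a}  FOLLOW(A)={$,a}  FOLLOW(B)={$,a}

FOLLOW(S) = ["$", "a"]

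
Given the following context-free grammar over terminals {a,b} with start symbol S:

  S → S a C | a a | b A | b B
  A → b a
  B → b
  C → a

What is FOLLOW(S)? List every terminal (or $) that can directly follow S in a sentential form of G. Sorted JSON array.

Compute FIRST by fixpoint:
[1]
  A via A→b a: +{b}
  B via B→b: +{b}
  C via C→a: +{a}
  S via S→a a: +{a}
  S via S→b A: +{b}
  FIRST[S]={a,b}  FIRST[A]={b}  FIRST[B]={b}  FIRST[C]={a}
[2] (no change)
  FIRST[S]={a,b}  FIRST[A]={b}  FIRST[B]={b}  FIRST[C]={a}

Compute FOLLOW by fixpoint:
seed FOLLOW(S) with $
round 1:
  S→S a C: FOLLOW(S) ⊇ FIRST(a) = {a}; new: +{a}
  S→S a C: FOLLOW(C) ⊇ FOLLOW(S) ⊇ {$,a}; new: +{$,a}
  S→b A: FOLLOW(A) ⊇ FOLLOW(S) ⊇ {$,a}; new: +{$,a}
  S→b B: FOLLOW(B) ⊇ FOLLOW(S) ⊇ {$,a}; new: +{$,a}
  FOLLOW[S]={$,a}  FOLLOW[A]={$,a}  FOLLOW[B]={$,a}  FOLLOW[C]={$,a}
round 2: (stable)
  FOLLOW[S]={$,a}  FOLLOW[A]={$,a}  FOLLOW[B]={$,a}  FOLLOW[C]={$,a}

FOLLOW(S) = ["$", "a"]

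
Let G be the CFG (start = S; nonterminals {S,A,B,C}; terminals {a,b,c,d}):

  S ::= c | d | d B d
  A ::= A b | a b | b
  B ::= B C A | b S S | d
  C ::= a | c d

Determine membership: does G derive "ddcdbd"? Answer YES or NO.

CNF form of G:
  S -> T3 X6 | c | d
  A -> A T0 | T1 T0 | b
  B -> B X4 | T0 X5 | d
  C -> T2 T3 | a
  T0 -> b
  T1 -> a
  T2 -> c
  T3 -> d
  X4 -> C A
  X5 -> S S
  X6 -> B T3

Fill CYK table bottom-up:
  cell(0,0) d: {B,S,T3}  orig:{B,S}
  cell(1,1) d: {B,S,T3}  orig:{B,S}
  cell(2,2) c: {S,T2}  orig:{S}
  cell(3,3) d: {B,S,T3}  orig:{B,S}
  cell(4,4) b: {A,T0}  orig:{A}
  cell(5,5) d: {B,S,T3}  orig:{B,S}
  cell(0,1) dd: {X5,X6}  orig:{}
  cell(1,2) dc: {X5}  orig:{}
  cell(2,3) cd: {C,X5}  orig:{C}
  cell(3,4) db: ∅
  cell(4,5) bd: ∅
  cell(0,2) ddc: ∅
  cell(1,3) dcd: ∅
  cell(2,4) cdb: {X4}  orig:{}
  cell(3,5) dbd: ∅
  cell(0,3) ddcd: ∅
  cell(1,4) dcdb: {B}
  cell(2,5) cdbd: ∅
  cell(0,4) ddcdb: ∅
  cell(1,5) dcdbd: {X6}  orig:{}
  cell(0,5) ddcdbd: {S}

S ∈ T[0,5] ⇒ YES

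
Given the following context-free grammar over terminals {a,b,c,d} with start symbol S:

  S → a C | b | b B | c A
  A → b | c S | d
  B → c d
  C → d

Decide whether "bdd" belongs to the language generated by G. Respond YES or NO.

CNF form of G:
  S -> T0 A | T2 C | T3 B | b
  A -> T0 S | b | d
  B -> T0 T1
  C -> d
  T0 -> c
  T1 -> d
  T2 -> a
  T3 -> b

Fill CYK table bottom-up:
  [0..0]={A,S,T3}  "b"  orig:{A,S}
  [1..1]={A,C,T1}  "d"  orig:{A,C}
  [2..2]={A,C,T1}  "d"  orig:{A,C}
  [0..1]=∅  "bd"
  [1..2]=∅  "dd"
  [0..2]=∅  "bdd"

S ∉ T[0,2] ⇒ NO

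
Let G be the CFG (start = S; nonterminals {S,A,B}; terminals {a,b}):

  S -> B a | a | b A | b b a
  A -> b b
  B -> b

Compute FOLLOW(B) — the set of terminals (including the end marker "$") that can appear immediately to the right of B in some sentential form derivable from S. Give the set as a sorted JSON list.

FIRST iteration:
pass 1:
  A via A→b b: +{b}
  B via B→b: +{b}
  S via S→B a: +{b}
  S via S→a: +{a}
  FIRST(S)={a,b}  FIRST(A)={b}  FIRST(B)={b}
pass 2: done
  FIRST(S)={a,b}  FIRST(A)={b}  FIRST(B)={b}

FOLLOW iteration:
seed FOLLOW(S) with $
[1]
  S→B a: FOLLOW(B) ⊇ FIRST(a) = {a}; new: +{a}
  S→b A: FOLLOW(A) ⊇ FOLLOW(S) ⊇ {$}; new: +{$}
  FOLLOW(S)={$}  FOLLOW(A)={$}  FOLLOW(B)={a}
[2] — fixpoint
  FOLLOW(S)={$}  FOLLOW(A)={$}  FOLLOW(B)={a}

FOLLOW(B) = ["a"]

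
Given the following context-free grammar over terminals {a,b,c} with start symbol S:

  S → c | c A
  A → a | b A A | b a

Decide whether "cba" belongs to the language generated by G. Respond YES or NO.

CNF form of G:
  S -> T2 A | c
  A -> T0 T1 | T0 X3 | a
  T0 -> b
  T1 -> a
  T2 -> c
  X3 -> A A

CYK table (by increasing span):
  T[0,0] 'c' = {S,T2}  orig:{S}
  T[1,1] 'b' = {T0}  orig:{}
  T[2,2] 'a' = {A,T1}  orig:{A}
  T[0,1] 'cb' = ∅
  T[1,2] 'ba' = {A}
  T[0,2] 'cba' = {S}

S ∈ T[0,2] ⇒ YES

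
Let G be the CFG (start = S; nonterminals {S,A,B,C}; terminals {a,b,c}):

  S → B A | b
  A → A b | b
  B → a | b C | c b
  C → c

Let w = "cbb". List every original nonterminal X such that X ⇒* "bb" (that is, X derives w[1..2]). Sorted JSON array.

CNF form of G:
  S -> B A | b
  A -> A T0 | b
  B -> T0 C | T1 T0 | a
  C -> c
  T0 -> b
  T1 -> c

Fill CYK table bottom-up, restricted to cells inside w[1..2]:
  [1..1]={A,S,T0}  "b"  orig:{A,S}
  [2..2]={A,S,T0}  "b"  orig:{A,S}
  [1..2]={A}  "bb"

Original NTs in T[1,2] deriving "bb": ["A"]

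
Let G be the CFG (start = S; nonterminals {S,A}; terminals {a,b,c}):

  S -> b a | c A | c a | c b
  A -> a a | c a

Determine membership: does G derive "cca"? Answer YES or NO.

CNF form of G:
  S -> T1 A | T1 T0 | T1 T2 | T2 T0
  A -> T0 T0 | T1 T0
  T0 -> a
  T1 -> c
  T2 -> b

CYK fill:
  [0..0]={T1}  "c"  orig:{}
  [1..1]={T1}  "c"  orig:{}
  [2..2]={T0}  "a"  orig:{}
  [0..1]=∅  "cc"
  [1..2]={A,S}  "ca"
  [0..2]={S}  "cca"

S ∈ T[0,2] ⇒ YES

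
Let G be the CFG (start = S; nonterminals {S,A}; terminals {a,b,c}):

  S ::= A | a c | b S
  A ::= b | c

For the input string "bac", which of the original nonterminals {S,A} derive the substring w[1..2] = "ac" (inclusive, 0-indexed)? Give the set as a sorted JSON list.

CNF form of G:
  S -> T0 T1 | T2 S | b | c
  A -> b | c
  T0 -> a
  T1 -> c
  T2 -> b

CYK fill — only the sub-triangle for w[1..2]:
  cell(1,1) a: {T0}  orig:{}
  cell(2,2) c: {A,S,T1}  orig:{A,S}
  cell(1,2) ac: {S}

Original NTs in T[1,2] deriving "ac": ["S"]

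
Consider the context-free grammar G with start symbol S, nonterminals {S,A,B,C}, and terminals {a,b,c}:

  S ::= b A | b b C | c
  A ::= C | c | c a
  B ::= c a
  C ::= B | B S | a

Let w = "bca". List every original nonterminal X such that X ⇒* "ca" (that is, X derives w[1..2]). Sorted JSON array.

CNF form of G:
  S -> T2 A | T2 X3 | c
  A -> B S | T0 T1 | a | c
  B -> T0 T1
  C -> B S | T0 T1 | a
  T0 -> c
  T1 -> a
  T2 -> b
  X3 -> T2 C

CYK fill, restricted to cells inside w[1..2]:
  T[1,1] 'c' = {A,S,T0}  orig:{A,S}
  T[2,2] 'a' = {A,C,T1}  orig:{A,C}
  T[1,2] 'ca' = {A,B,C}

Original NTs in T[1,2] deriving "ca": ["A", "B", "C"]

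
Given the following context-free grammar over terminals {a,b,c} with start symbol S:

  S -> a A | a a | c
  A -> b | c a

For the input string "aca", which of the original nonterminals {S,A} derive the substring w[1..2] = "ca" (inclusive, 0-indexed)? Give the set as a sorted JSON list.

Convert to CNF:
  S -> T1 A | T1 T1 | c
  A -> T0 T1 | b
  T0 -> c
  T1 -> a

CYK fill, restricted to cells inside w[1..2]:
  T[1,1] 'c' = {S,T0}  orig:{S}
  T[2,2] 'a' = {T1}  orig:{}
  T[1,2] 'ca' = {A}

Original NTs in T[1,2] deriving "ca": ["A"]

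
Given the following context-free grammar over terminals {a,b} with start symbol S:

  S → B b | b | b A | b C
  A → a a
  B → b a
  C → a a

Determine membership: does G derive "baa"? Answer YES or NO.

CNF form of G:
  S -> B T1 | T1 A | T1 C | b
  A -> T0 T0
  B -> T1 T0
  C -> T0 T0
  T0 -> a
  T1 -> b

CYK fill:
  cell(0,0) b: {S,T1}  orig:{S}
  cell(1,1) a: {T0}  orig:{}
  cell(2,2) a: {T0}  orig:{}
  cell(0,1) ba: {B}
  cell(1,2) aa: {A,C}
  cell(0,2) baa: {S}

S ∈ T[0,2] ⇒ YES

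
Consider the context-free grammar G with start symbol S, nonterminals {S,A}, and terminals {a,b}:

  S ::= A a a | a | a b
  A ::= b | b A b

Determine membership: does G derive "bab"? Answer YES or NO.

Convert to CNF:
  S -> A X3 | T1 T0 | a
  A -> T0 X2 | b
  T0 -> b
  T1 -> a
  X2 -> A T0
  X3 -> T1 T1

CYK fill:
  [0..0]={A,T0}  "b"  orig:{A}
  [1..1]={S,T1}  "a"  orig:{S}
  [2..2]={A,T0}  "b"  orig:{A}
  [0..1]=∅  "ba"
  [1..2]={S}  "ab"
  [0..2]=∅  "bab"

S ∉ T[0,2] ⇒ NO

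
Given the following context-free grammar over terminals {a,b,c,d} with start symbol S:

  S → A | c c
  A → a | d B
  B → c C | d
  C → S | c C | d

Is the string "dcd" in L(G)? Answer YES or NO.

CNF form of G:
  S -> T0 B | T1 T1 | a
  A -> T0 B | a
  B -> T1 C | d
  C -> T0 B | T1 C | T1 T1 | a | d
  T0 -> d
  T1 -> c

CYK fill:
  cell(0,0) d: {B,C,T0}  orig:{B,C}
  cell(1,1) c: {T1}  orig:{}
  cell(2,2) d: {B,C,T0}  orig:{B,C}
  cell(0,1) dc: ∅
  cell(1,2) cd: {B,C}
  cell(0,2) dcd: {A,C,S}

S ∈ T[0,2] ⇒ YES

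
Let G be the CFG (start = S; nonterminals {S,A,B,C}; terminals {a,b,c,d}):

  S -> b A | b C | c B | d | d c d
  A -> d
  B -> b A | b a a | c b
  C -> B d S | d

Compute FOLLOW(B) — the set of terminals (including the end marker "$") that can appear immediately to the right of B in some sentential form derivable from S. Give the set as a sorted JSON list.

FIRST sets, iterate to fixpoint:
round 1:
  A via A→d: +{d}
  B via B→b A: +{b}
  B via B→c b: +{c}
  C via C→B d S: +{b,c}
  C via C→d: +{d}
  S via S→b A: +{b}
  S via S→c B: +{c}
  S via S→d: +{d}
  FIRST[S]={b,c,d}  FIRST[A]={d}  FIRST[B]={b,c}  FIRST[C]={b,c,d}
round 2: (stable)
  FIRST[S]={b,c,d}  FIRST[A]={d}  FIRST[B]={b,c}  FIRST[C]={b,c,d}

FOLLOW sets:
FOLLOW(S) := {$}
round 1:
  C→B d S: FOLLOW(B) ⊇ FIRST(d) = {d}; new: +{d}
  S→b A: FOLLOW(A) ⊇ FOLLOW(S) ⊇ {$}; new: +{$}
  S→b C: FOLLOW(C) ⊇ FOLLOW(S) ⊇ {$}; new: +{$}
  S→c B: FOLLOW(B) ⊇ FOLLOW(S) ⊇ {$}; new: +{$}
  FOLLOW(S)={$}  FOLLOW(A)={$}  FOLLOW(B)={$,d}  FOLLOW(C)={$}
round 2:
  B→b A: FOLLOW(A) ⊇ FOLLOW(B) ⊇ {$,d}; new: +{d}
  FOLLOW(S)={$}  FOLLOW(A)={$,d}  FOLLOW(B)={$,d}  FOLLOW(C)={$}
round 3: — fixpoint
  FOLLOW(S)={$}  FOLLOW(A)={$,d}  FOLLOW(B)={$,d}  FOLLOW(C)={$}

FOLLOW(B) = ["$", "d"]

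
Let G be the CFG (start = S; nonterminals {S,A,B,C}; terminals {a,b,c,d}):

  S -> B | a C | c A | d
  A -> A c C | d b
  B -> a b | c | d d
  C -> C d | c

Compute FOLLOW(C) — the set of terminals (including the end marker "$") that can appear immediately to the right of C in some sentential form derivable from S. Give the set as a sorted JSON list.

FIRST sets, iterate to fixpoint:
[1]
  A via A→d b: +{d}
  B via B→a b: +{a}
  B via B→c: +{c}
  B via B→d d: +{d}
  C via C→c: +{c}
  S via S→B: +{a,c,d}
  FIRST[S]={a,c,d}  FIRST[A]={d}  FIRST[B]={a,c,d}  FIRST[C]={c}
[2] (stable)
  FIRST[S]={a,c,d}  FIRST[A]={d}  FIRST[B]={a,c,d}  FIRST[C]={c}

Compute FOLLOW by fixpoint:
initialize: $ ∈ FOLLOW(S)
round 1:
  A→A c C: FOLLOW(A) ⊇ FIRST(c) = {c}; new: +{c}
  A→A c C: FOLLOW(C) ⊇ FOLLOW(A) ⊇ {c}; new: +{c}
  C→C d: FOLLOW(C) ⊇ FIRST(d) = {d}; new: +{d}
  S→B: FOLLOW(B) ⊇ FOLLOW(S) ⊇ {$}; new: +{$}
  S→a C: FOLLOW(C) ⊇ FOLLOW(S) ⊇ {$}; new: +{$}
  S→c A: FOLLOW(A) ⊇ FOLLOW(S) ⊇ {$}; new: +{$}
  S: {$}  A: {$,c}  B: {$}  C: {$,c,d}
round 2: (no change)
  S: {$}  A: {$,c}  B: {$}  C: {$,c,d}

FOLLOW(C) = ["$", "c", "d"]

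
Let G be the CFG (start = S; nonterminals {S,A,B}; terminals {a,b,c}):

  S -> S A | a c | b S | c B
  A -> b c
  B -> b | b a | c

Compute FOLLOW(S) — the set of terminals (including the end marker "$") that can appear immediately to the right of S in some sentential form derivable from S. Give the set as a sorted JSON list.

FIRST sets, iterate to fixpoint:
pass 1:
  A via A→b c: +{b}
  B via B→b: +{b}
  B via B→c: +{c}
  S via S→a c: +{a}
  S via S→b S: +{b}
  S via S→c B: +{c}
  S: {a,b,c}  A: {b}  B: {b,c}
pass 2: — fixpoint
  S: {a,b,c}  A: {b}  B: {b,c}

FOLLOW sets:
initialize: $ ∈ FOLLOW(S)
pass 1:
  S→S A: FOLLOW(S) ⊇ FIRST(A) = {b}; new: +{b}
  S→S A: FOLLOW(A) ⊇ FOLLOW(S) ⊇ {$,b}; new: +{$,b}
  S→c B: FOLLOW(B) ⊇ FOLLOW(S) ⊇ {$,b}; new: +{$,b}
  FOLLOW(S)={$,b}  FOLLOW(A)={$,b}  FOLLOW(B)={$,b}
pass 2: — fixpoint
  FOLLOW(S)={$,b}  FOLLOW(A)={$,b}  FOLLOW(B)={$,b}

FOLLOW(S) = ["$", "b"]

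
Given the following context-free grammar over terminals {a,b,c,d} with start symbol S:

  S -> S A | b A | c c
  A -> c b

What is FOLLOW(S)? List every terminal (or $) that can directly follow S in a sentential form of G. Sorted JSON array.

Compute FIRST by fixpoint:
pass 1:
  A via A→c b: +{c}
  S via S→b A: +{b}
  S via S→c c: +{c}
  S: {b,c}  A: {c}
pass 2: (stable)
  S: {b,c}  A: {c}

FOLLOW sets:
seed FOLLOW(S) with $
pass 1:
  S→S A: FOLLOW(S) ⊇ FIRST(A) = {c}; new: +{c}
  S→S A: FOLLOW(A) ⊇ FOLLOW(S) ⊇ {$,c}; new: +{$,c}
  FOLLOW[S]={$,c}  FOLLOW[A]={$,c}
pass 2: — fixpoint
  FOLLOW[S]={$,c}  FOLLOW[A]={$,c}

FOLLOW(S) = ["$", "c"]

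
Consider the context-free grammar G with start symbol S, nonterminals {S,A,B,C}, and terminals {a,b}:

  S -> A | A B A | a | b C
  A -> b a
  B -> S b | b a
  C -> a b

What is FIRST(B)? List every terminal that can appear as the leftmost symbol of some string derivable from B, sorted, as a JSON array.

Compute FIRST by fixpoint:
pass 1:
  A via A→b a: +{b}
  B via B→b a: +{b}
  C via C→a b: +{a}
  S via S→A: +{b}
  S via S→a: +{a}
  FIRST[S]={a,b}  FIRST[A]={b}  FIRST[B]={b}  FIRST[C]={a}
pass 2:
  B via B→S b: +{a}
  FIRST[S]={a,b}  FIRST[A]={b}  FIRST[B]={a,b}  FIRST[C]={a}
pass 3: done
  FIRST[S]={a,b}  FIRST[A]={b}  FIRST[B]={a,b}  FIRST[C]={a}

FIRST(B) = ["a", "b"]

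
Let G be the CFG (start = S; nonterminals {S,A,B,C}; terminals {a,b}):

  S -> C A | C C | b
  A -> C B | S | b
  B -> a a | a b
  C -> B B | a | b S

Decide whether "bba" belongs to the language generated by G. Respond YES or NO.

CNF form of G:
  S -> C A | C C | b
  A -> C A | C B | C C | b
  B -> T0 T0 | T0 T1
  C -> B B | T1 S | a
  T0 -> a
  T1 -> b

CYK fill:
  [0..0]={A,S,T1}  "b"  orig:{A,S}
  [1..1]={A,S,T1}  "b"  orig:{A,S}
  [2..2]={C,T0}  "a"  orig:{C}
  [0..1]={C}  "bb"
  [1..2]=∅  "ba"
  [0..2]={A,S}  "bba"

S ∈ T[0,2] ⇒ YES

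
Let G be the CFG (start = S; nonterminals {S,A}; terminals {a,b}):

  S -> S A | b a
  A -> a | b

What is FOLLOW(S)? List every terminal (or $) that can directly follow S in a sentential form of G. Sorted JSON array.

FIRST iteration:
[1]
  A via A→a: +{a}
  A via A→b: +{b}
  S via S→b a: +{b}
  FIRST(S)={b}  FIRST(A)={a,b}
[2] (stable)
  FIRST(S)={b}  FIRST(A)={a,b}

FOLLOW sets:
FOLLOW(S) := {$}
round 1:
  S→S A: FOLLOW(S) ⊇ FIRST(A) = {a,b}; new: +{a,b}
  S→S A: FOLLOW(A) ⊇ FOLLOW(S) ⊇ {$,a,b}; new: +{$,a,b}
  FOLLOW(S)={$,a,b}  FOLLOW(A)={$,a,b}
round 2: (stable)
  FOLLOW(S)={$,a,b}  FOLLOW(A)={$,a,b}

FOLLOW(S) = ["$", "a", "b"]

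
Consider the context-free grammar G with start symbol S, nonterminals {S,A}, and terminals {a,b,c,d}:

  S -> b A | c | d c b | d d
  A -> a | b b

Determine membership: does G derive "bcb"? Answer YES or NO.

Convert to CNF:
  S -> T0 A | T1 T1 | T1 X3 | c
  A -> T0 T0 | a
  T0 -> b
  T1 -> d
  T2 -> c
  X3 -> T2 T0

CYK fill:
  cell(0,0) b: {T0}  orig:{}
  cell(1,1) c: {S,T2}  orig:{S}
  cell(2,2) b: {T0}  orig:{}
  cell(0,1) bc: ∅
  cell(1,2) cb: {X3}  orig:{}
  cell(0,2) bcb: ∅

S ∉ T[0,2] ⇒ NO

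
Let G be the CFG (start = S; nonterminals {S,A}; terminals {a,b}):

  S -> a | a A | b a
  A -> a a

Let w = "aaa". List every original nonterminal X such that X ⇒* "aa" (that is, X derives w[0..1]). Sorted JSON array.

Convert to CNF:
  S -> T0 A | T1 T0 | a
  A -> T0 T0
  T0 -> a
  T1 -> b

CYK fill — only the sub-triangle for w[0..1]:
  T[0,0] 'a' = {S,T0}  orig:{S}
  T[1,1] 'a' = {S,T0}  orig:{S}
  T[0,1] 'aa' = {A}

Original NTs in T[0,1] deriving "aa": ["A"]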